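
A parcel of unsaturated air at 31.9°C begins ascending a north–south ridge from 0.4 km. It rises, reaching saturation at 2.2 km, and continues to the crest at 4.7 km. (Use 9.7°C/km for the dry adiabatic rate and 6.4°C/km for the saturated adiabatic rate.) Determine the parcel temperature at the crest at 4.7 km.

400 → 2200 m (dry, 9.7°C/km): ΔT = -9.7 × 1.8 = -17.46°C → T = 14.44°C
2200 → 4700 m (saturated, 6.4°C/km): ΔT = -6.4 × 2.5 = -16°C → T = -1.56°C

-1.56°C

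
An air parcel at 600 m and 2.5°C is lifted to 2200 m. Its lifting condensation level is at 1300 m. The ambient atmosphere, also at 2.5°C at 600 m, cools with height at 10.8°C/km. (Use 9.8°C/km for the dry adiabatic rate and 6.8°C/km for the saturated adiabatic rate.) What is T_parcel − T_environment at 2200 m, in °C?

Parcel:
  600–1300 m, dry: Δz = 0.7 km ⇒ ΔT = -6.86°C; T = -4.36°C
  1300–2200 m, saturated: Δz = 0.9 km ⇒ ΔT = -6.12°C; T = -10.48°C
Environment:
  600–2200 m, environment: Δz = 1.6 km ⇒ ΔT = -17.28°C; T = -14.78°C
T_parcel − T_env = -10.48 − (-14.78) = +4.3°C

+4.3°C (parcel warmer than environment)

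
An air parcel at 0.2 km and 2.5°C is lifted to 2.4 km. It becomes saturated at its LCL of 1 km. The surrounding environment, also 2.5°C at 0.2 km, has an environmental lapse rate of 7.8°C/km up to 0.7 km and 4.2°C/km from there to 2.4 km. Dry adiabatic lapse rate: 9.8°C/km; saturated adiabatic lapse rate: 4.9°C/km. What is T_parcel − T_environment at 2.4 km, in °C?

-3.66°C (parcel cooler than environment)

Parcel:
  From 200 m to 1000 m (dry): cools by 9.8 × 0.8 = 7.84°C, giving -5.34°C.
  From 1000 m to 2400 m (saturated): cools by 4.9 × 1.4 = 6.86°C, giving -12.2°C.
Environment:
  From 200 m to 700 m (environment, lower layer): cools by 7.8 × 0.5 = 3.9°C, giving -1.4°C.
  From 700 m to 2400 m (environment, upper layer): cools by 4.2 × 1.7 = 7.14°C, giving -8.54°C.
T_parcel − T_env = -12.2 − (-8.54) = -3.66°C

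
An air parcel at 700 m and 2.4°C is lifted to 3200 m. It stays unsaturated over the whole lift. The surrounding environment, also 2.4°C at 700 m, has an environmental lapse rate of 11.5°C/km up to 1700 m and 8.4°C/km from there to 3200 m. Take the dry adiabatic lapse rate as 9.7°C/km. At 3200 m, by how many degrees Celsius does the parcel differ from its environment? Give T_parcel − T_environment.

-0.15°C (parcel cooler than environment)

Parcel:
  From 700 m to 3200 m (dry): cools by 9.7 × 2.5 = 24.25°C, giving -21.85°C.
Environment:
  From 700 m to 1700 m (environment, lower layer): cools by 11.5 × 1 = 11.5°C, giving -9.1°C.
  From 1700 m to 3200 m (environment, upper layer): cools by 8.4 × 1.5 = 12.6°C, giving -21.7°C.
T_parcel − T_env = -21.85 − (-21.7) = -0.15°C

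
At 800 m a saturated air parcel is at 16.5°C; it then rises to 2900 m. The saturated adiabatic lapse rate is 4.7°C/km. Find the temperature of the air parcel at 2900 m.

6.63°C

800–2900 m, saturated adiabatic: Δz = 2.1 km ⇒ ΔT = -9.87°C; T = 6.63°C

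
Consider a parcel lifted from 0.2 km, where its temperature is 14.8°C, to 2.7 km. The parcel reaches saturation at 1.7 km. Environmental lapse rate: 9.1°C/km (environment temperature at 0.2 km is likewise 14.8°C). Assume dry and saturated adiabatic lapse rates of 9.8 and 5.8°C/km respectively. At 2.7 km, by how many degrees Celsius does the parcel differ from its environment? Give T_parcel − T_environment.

+2.25°C (parcel warmer than environment)

Parcel:
  Dry to 1700 m: -9.8 × 1.5 km = -14.7°C, so T = 0.1°C.
  Saturated to 2700 m: -5.8 × 1 km = -5.8°C, so T = -5.7°C.
Environment:
  Environment to 2700 m: -9.1 × 2.5 km = -22.75°C, so T = -7.95°C.
T_parcel − T_env = -5.7 − (-7.95) = +2.25°C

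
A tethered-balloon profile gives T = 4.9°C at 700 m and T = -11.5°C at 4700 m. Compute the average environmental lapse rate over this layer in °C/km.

Γ = −ΔT/Δz = (4.9 − (-11.5)) / (4700 − 700) m
  = 16.4°C / 4 km = 4.1°C/km

4.1°C/km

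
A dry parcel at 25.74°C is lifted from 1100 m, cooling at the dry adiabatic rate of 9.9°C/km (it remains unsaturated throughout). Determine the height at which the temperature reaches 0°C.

3700 m

Height above start = (25.74 − 0) / 9.9 = 2.6 km
Altitude = 1100 m + 2600 m = 3700 m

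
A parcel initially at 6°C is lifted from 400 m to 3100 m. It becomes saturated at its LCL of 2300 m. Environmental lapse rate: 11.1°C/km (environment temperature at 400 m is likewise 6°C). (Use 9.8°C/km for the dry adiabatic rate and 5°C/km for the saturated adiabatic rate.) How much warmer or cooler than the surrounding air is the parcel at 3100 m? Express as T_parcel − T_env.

Parcel:
  400–2300 m, dry: Δz = 1.9 km ⇒ ΔT = -18.62°C; T = -12.62°C
  2300–3100 m, saturated: Δz = 0.8 km ⇒ ΔT = -4°C; T = -16.62°C
Environment:
  400–3100 m, environment: Δz = 2.7 km ⇒ ΔT = -29.97°C; T = -23.97°C
T_parcel − T_env = -16.62 − (-23.97) = +7.35°C

+7.35°C (parcel warmer than environment)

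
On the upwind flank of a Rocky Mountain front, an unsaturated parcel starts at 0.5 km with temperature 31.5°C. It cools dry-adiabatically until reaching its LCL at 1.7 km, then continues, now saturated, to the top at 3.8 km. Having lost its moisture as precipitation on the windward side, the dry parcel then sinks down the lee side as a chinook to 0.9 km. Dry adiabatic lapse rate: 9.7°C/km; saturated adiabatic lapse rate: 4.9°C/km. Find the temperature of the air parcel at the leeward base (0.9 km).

37.7°C

500–1700 m, dry: Δz = 1.2 km ⇒ ΔT = -11.64°C; T = 19.86°C
1700–3800 m, saturated: Δz = 2.1 km ⇒ ΔT = -10.29°C; T = 9.57°C
3800–900 m, dry descent: Δz = 2.9 km ⇒ ΔT = +28.13°C; T = 37.7°C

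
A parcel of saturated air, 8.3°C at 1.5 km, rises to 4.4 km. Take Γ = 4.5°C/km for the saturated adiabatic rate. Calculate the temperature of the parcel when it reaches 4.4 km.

-4.75°C

1500 → 4400 m (saturated adiabatic, 4.5°C/km): ΔT = -4.5 × 2.9 = -13.05°C → T = -4.75°C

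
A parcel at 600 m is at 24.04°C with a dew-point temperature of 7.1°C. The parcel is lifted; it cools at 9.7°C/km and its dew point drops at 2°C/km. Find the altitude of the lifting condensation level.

T and T_d converge at 9.7 − 2 = 7.7°C per km
Height above start = (24.04 − 7.1) / 7.7 = 2.2 km
LCL altitude = 600 m + 2200 m = 2800 m

2800 m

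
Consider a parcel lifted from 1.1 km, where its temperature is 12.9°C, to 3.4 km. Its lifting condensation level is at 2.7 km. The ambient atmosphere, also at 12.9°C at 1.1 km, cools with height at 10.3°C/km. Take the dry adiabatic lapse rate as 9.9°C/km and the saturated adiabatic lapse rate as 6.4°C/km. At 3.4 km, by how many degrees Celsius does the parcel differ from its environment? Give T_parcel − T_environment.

+3.37°C (parcel warmer than environment)

Parcel:
  1100–2700 m, dry: Δz = 1.6 km ⇒ ΔT = -15.84°C; T = -2.94°C
  2700–3400 m, saturated: Δz = 0.7 km ⇒ ΔT = -4.48°C; T = -7.42°C
Environment:
  1100–3400 m, environment: Δz = 2.3 km ⇒ ΔT = -23.69°C; T = -10.79°C
T_parcel − T_env = -7.42 − (-10.79) = +3.37°C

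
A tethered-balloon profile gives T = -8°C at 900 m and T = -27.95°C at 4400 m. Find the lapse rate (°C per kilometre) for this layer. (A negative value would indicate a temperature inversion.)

Γ = −ΔT/Δz = (-8 − (-27.95)) / (4400 − 900) m
  = 19.95°C / 3.5 km = 5.7°C/km

5.7°C/km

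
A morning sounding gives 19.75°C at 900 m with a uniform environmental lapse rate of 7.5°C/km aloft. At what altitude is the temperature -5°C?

4200 m

Height above start = (19.75 − (-5)) / 7.5 = 3.3 km
Altitude = 900 m + 3300 m = 4200 m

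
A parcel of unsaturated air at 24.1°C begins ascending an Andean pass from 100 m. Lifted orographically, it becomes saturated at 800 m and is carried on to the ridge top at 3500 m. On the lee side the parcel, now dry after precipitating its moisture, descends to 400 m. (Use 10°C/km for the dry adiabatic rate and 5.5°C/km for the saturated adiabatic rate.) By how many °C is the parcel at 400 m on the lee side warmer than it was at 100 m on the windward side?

From 100 m to 800 m (dry): cools by 10 × 0.7 = 7°C, giving 17.1°C.
From 800 m to 3500 m (saturated): cools by 5.5 × 2.7 = 14.85°C, giving 2.25°C.
From 3500 m to 400 m (dry descent): warms by 10 × 3.1 = 31°C, giving 33.25°C.
Net change vs windward start: 33.25 − 24.1 = +9.15°C

+9.15°C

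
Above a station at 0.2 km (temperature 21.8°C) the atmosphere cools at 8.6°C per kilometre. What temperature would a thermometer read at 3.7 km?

Environmental to 3700 m: -8.6 × 3.5 km = -30.1°C, so T = -8.3°C.

-8.3°C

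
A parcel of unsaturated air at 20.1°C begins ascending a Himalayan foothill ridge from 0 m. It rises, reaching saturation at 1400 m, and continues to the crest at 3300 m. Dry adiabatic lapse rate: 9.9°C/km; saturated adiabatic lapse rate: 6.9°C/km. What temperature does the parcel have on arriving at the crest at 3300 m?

0 → 1400 m (dry, 9.9°C/km): ΔT = -9.9 × 1.4 = -13.86°C → T = 6.24°C
1400 → 3300 m (saturated, 6.9°C/km): ΔT = -6.9 × 1.9 = -13.11°C → T = -6.87°C

-6.87°C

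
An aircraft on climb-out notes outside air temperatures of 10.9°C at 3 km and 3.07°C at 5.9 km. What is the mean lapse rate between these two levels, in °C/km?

Γ = −ΔT/Δz = (10.9 − 3.07) / (5900 − 3000) m
  = 7.83°C / 2.9 km = 2.7°C/km

2.7°C/km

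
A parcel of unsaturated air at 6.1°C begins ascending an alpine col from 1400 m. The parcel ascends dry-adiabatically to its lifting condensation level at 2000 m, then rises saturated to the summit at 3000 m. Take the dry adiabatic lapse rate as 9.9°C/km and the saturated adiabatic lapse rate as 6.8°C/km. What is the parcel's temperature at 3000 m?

-6.64°C

1400 → 2000 m (dry, 9.9°C/km): ΔT = -9.9 × 0.6 = -5.94°C → T = 0.16°C
2000 → 3000 m (saturated, 6.8°C/km): ΔT = -6.8 × 1 = -6.8°C → T = -6.64°C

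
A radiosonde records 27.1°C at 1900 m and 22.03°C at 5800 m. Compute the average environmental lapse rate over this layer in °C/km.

1.3°C/km

Γ = −ΔT/Δz = (27.1 − 22.03) / (5800 − 1900) m
  = 5.07°C / 3.9 km = 1.3°C/km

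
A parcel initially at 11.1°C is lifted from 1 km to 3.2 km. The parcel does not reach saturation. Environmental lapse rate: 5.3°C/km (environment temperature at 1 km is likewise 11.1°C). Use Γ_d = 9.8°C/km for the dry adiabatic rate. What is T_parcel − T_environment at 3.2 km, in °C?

Parcel:
  1000 → 3200 m (dry, 9.8°C/km): ΔT = -9.8 × 2.2 = -21.56°C → T = -10.46°C
Environment:
  1000 → 3200 m (environment, 5.3°C/km): ΔT = -5.3 × 2.2 = -11.66°C → T = -0.56°C
T_parcel − T_env = -10.46 − (-0.56) = -9.9°C

-9.9°C (parcel cooler than environment)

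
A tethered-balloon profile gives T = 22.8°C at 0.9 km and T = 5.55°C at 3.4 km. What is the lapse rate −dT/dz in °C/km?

Γ = −ΔT/Δz = (22.8 − 5.55) / (3400 − 900) m
  = 17.25°C / 2.5 km = 6.9°C/km

6.9°C/km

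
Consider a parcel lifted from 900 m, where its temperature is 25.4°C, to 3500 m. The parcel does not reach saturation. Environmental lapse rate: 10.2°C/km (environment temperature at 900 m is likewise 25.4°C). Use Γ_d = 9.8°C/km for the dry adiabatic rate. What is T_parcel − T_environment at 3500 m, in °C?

Parcel:
  900 → 3500 m (dry, 9.8°C/km): ΔT = -9.8 × 2.6 = -25.48°C → T = -0.08°C
Environment:
  900 → 3500 m (environment, 10.2°C/km): ΔT = -10.2 × 2.6 = -26.52°C → T = -1.12°C
T_parcel − T_env = -0.08 − (-1.12) = +1.04°C

+1.04°C (parcel warmer than environment)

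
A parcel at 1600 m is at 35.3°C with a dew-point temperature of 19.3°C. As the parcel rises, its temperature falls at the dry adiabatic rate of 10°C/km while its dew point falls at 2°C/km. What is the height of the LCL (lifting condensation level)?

T and T_d converge at 10 − 2 = 8°C per km
Height above start = (35.3 − 19.3) / 8 = 2 km
LCL altitude = 1600 m + 2000 m = 3600 m

3600 m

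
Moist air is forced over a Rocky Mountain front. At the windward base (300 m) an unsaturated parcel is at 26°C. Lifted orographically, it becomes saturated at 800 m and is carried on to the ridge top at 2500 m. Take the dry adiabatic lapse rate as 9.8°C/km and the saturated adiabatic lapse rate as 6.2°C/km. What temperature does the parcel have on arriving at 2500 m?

From 300 m to 800 m (dry): cools by 9.8 × 0.5 = 4.9°C, giving 21.1°C.
From 800 m to 2500 m (saturated): cools by 6.2 × 1.7 = 10.54°C, giving 10.56°C.

10.56°C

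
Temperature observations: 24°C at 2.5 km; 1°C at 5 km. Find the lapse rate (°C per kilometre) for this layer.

Γ = −ΔT/Δz = (24 − 1) / (5000 − 2500) m
  = 23°C / 2.5 km = 9.2°C/km

9.2°C/km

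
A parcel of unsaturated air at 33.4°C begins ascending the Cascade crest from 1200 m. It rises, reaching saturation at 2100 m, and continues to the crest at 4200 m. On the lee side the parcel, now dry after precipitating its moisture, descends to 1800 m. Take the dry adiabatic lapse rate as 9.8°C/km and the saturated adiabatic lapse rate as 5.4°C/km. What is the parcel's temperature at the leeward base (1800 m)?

36.76°C

From 1200 m to 2100 m (dry): cools by 9.8 × 0.9 = 8.82°C, giving 24.58°C.
From 2100 m to 4200 m (saturated): cools by 5.4 × 2.1 = 11.34°C, giving 13.24°C.
From 4200 m to 1800 m (dry descent): warms by 9.8 × 2.4 = 23.52°C, giving 36.76°C.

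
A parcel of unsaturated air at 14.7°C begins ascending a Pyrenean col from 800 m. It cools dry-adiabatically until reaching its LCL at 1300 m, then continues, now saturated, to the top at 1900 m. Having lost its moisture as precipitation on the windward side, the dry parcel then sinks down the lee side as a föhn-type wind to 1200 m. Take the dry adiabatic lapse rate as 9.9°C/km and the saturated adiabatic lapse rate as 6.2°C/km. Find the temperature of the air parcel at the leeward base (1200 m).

800–1300 m, dry: Δz = 0.5 km ⇒ ΔT = -4.95°C; T = 9.75°C
1300–1900 m, saturated: Δz = 0.6 km ⇒ ΔT = -3.72°C; T = 6.03°C
1900–1200 m, dry descent: Δz = 0.7 km ⇒ ΔT = +6.93°C; T = 12.96°C

12.96°C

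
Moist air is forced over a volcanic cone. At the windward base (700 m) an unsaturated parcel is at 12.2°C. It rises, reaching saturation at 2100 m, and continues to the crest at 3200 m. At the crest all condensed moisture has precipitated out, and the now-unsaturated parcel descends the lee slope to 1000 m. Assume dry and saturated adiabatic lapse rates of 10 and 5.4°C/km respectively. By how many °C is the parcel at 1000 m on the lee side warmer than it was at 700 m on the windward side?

+2.06°C

700 → 2100 m (dry, 10°C/km): ΔT = -10 × 1.4 = -14°C → T = -1.8°C
2100 → 3200 m (saturated, 5.4°C/km): ΔT = -5.4 × 1.1 = -5.94°C → T = -7.74°C
3200 → 1000 m (dry descent, 10°C/km): ΔT = +10 × 2.2 = +22°C → T = 14.26°C
Net change vs windward start: 14.26 − 12.2 = +2.06°C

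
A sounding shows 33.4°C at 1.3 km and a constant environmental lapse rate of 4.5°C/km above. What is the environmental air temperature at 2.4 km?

28.45°C

1300 → 2400 m (environmental, 4.5°C/km): ΔT = -4.5 × 1.1 = -4.95°C → T = 28.45°C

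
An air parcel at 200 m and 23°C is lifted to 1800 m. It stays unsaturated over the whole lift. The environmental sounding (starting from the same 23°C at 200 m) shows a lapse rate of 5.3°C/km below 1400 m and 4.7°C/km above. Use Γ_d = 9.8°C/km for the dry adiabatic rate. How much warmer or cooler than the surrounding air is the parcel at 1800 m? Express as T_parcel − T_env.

Parcel:
  200 → 1800 m (dry, 9.8°C/km): ΔT = -9.8 × 1.6 = -15.68°C → T = 7.32°C
Environment:
  200 → 1400 m (environment, lower layer, 5.3°C/km): ΔT = -5.3 × 1.2 = -6.36°C → T = 16.64°C
  1400 → 1800 m (environment, upper layer, 4.7°C/km): ΔT = -4.7 × 0.4 = -1.88°C → T = 14.76°C
T_parcel − T_env = 7.32 − 14.76 = -7.44°C

-7.44°C (parcel cooler than environment)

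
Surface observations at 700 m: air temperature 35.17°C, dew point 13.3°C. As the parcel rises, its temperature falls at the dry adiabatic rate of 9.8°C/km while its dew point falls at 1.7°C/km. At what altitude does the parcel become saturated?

T and T_d converge at 9.8 − 1.7 = 8.1°C per km
Height above start = (35.17 − 13.3) / 8.1 = 2.7 km
LCL altitude = 700 m + 2700 m = 3400 m

3400 m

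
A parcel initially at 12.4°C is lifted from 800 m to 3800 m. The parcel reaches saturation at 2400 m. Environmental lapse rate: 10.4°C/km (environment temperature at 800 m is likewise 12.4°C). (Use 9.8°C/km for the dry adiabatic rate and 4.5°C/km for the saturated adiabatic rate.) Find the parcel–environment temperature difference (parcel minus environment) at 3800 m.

+9.22°C (parcel warmer than environment)

Parcel:
  From 800 m to 2400 m (dry): cools by 9.8 × 1.6 = 15.68°C, giving -3.28°C.
  From 2400 m to 3800 m (saturated): cools by 4.5 × 1.4 = 6.3°C, giving -9.58°C.
Environment:
  From 800 m to 3800 m (environment): cools by 10.4 × 3 = 31.2°C, giving -18.8°C.
T_parcel − T_env = -9.58 − (-18.8) = +9.22°C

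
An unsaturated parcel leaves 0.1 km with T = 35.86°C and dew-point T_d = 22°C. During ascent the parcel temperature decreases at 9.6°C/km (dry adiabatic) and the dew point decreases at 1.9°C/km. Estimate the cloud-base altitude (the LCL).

1.9 km

T and T_d converge at 9.6 − 1.9 = 7.7°C per km
Height above start = (35.86 − 22) / 7.7 = 1.8 km
LCL altitude = 100 m + 1800 m = 1900 m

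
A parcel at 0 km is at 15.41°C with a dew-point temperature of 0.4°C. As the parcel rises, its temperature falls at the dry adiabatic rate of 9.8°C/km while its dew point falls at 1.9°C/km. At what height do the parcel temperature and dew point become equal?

1.9 km

T and T_d converge at 9.8 − 1.9 = 7.9°C per km
Height above start = (15.41 − 0.4) / 7.9 = 1.9 km
LCL altitude = 0 m + 1900 m = 1900 m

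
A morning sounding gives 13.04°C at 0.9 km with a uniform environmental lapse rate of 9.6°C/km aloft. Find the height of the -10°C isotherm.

Height above start = (13.04 − (-10)) / 9.6 = 2.4 km
Altitude = 900 m + 2400 m = 3300 m

3.3 km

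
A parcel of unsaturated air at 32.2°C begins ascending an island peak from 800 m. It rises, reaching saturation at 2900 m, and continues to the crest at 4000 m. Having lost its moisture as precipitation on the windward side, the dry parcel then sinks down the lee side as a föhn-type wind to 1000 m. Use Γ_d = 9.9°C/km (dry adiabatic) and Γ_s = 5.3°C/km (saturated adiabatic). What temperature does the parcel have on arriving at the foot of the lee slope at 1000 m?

From 800 m to 2900 m (dry): cools by 9.9 × 2.1 = 20.79°C, giving 11.41°C.
From 2900 m to 4000 m (saturated): cools by 5.3 × 1.1 = 5.83°C, giving 5.58°C.
From 4000 m to 1000 m (dry descent): warms by 9.9 × 3 = 29.7°C, giving 35.28°C.

35.28°C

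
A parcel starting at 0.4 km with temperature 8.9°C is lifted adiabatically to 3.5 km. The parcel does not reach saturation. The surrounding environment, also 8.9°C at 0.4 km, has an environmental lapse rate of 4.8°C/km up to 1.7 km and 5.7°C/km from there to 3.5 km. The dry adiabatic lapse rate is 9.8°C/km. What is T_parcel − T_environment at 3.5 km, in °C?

-13.88°C (parcel cooler than environment)

Parcel:
  400–3500 m, dry: Δz = 3.1 km ⇒ ΔT = -30.38°C; T = -21.48°C
Environment:
  400–1700 m, environment, lower layer: Δz = 1.3 km ⇒ ΔT = -6.24°C; T = 2.66°C
  1700–3500 m, environment, upper layer: Δz = 1.8 km ⇒ ΔT = -10.26°C; T = -7.6°C
T_parcel − T_env = -21.48 − (-7.6) = -13.88°C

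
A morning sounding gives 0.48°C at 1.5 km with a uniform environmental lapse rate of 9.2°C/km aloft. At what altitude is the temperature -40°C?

5.9 km

Height above start = (0.48 − (-40)) / 9.2 = 4.4 km
Altitude = 1500 m + 4400 m = 5900 m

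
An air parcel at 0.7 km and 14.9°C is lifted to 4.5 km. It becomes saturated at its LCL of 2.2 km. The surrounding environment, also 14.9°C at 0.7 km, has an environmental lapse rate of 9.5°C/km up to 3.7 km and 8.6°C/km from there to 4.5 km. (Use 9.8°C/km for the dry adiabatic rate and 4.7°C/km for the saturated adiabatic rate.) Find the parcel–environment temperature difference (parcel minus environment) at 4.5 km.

Parcel:
  700–2200 m, dry: Δz = 1.5 km ⇒ ΔT = -14.7°C; T = 0.2°C
  2200–4500 m, saturated: Δz = 2.3 km ⇒ ΔT = -10.81°C; T = -10.61°C
Environment:
  700–3700 m, environment, lower layer: Δz = 3 km ⇒ ΔT = -28.5°C; T = -13.6°C
  3700–4500 m, environment, upper layer: Δz = 0.8 km ⇒ ΔT = -6.88°C; T = -20.48°C
T_parcel − T_env = -10.61 − (-20.48) = +9.87°C

+9.87°C (parcel warmer than environment)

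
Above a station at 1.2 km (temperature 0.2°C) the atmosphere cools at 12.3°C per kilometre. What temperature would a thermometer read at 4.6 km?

1200–4600 m, environmental: Δz = 3.4 km ⇒ ΔT = -41.82°C; T = -41.62°C

-41.62°C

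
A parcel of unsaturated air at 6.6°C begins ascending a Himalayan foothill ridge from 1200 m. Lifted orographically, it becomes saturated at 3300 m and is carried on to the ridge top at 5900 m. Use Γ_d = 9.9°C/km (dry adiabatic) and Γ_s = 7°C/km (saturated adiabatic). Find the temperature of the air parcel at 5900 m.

1200 → 3300 m (dry, 9.9°C/km): ΔT = -9.9 × 2.1 = -20.79°C → T = -14.19°C
3300 → 5900 m (saturated, 7°C/km): ΔT = -7 × 2.6 = -18.2°C → T = -32.39°C

-32.39°C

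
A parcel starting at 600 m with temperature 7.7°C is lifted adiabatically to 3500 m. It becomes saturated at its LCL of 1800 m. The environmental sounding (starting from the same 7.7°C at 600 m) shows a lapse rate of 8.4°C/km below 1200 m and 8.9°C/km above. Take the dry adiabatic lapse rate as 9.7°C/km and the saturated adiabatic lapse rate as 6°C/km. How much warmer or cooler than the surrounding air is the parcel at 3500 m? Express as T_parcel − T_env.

Parcel:
  600 → 1800 m (dry, 9.7°C/km): ΔT = -9.7 × 1.2 = -11.64°C → T = -3.94°C
  1800 → 3500 m (saturated, 6°C/km): ΔT = -6 × 1.7 = -10.2°C → T = -14.14°C
Environment:
  600 → 1200 m (environment, lower layer, 8.4°C/km): ΔT = -8.4 × 0.6 = -5.04°C → T = 2.66°C
  1200 → 3500 m (environment, upper layer, 8.9°C/km): ΔT = -8.9 × 2.3 = -20.47°C → T = -17.81°C
T_parcel − T_env = -14.14 − (-17.81) = +3.67°C

+3.67°C (parcel warmer than environment)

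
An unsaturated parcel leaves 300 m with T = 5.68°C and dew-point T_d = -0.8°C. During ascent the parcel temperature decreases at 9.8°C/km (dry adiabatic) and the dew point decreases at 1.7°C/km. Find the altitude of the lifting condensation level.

1100 m

T and T_d converge at 9.8 − 1.7 = 8.1°C per km
Height above start = (5.68 − (-0.8)) / 8.1 = 0.8 km
LCL altitude = 300 m + 800 m = 1100 m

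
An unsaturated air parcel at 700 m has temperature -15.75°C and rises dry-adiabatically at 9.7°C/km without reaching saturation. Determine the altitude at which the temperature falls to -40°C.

3200 m

Height above start = (-15.75 − (-40)) / 9.7 = 2.5 km
Altitude = 700 m + 2500 m = 3200 m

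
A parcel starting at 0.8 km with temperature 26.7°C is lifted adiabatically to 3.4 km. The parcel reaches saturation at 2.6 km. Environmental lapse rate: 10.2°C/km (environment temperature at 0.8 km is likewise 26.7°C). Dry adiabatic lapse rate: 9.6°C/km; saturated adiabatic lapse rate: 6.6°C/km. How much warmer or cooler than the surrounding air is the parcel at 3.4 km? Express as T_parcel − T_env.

+3.96°C (parcel warmer than environment)

Parcel:
  From 800 m to 2600 m (dry): cools by 9.6 × 1.8 = 17.28°C, giving 9.42°C.
  From 2600 m to 3400 m (saturated): cools by 6.6 × 0.8 = 5.28°C, giving 4.14°C.
Environment:
  From 800 m to 3400 m (environment): cools by 10.2 × 2.6 = 26.52°C, giving 0.18°C.
T_parcel − T_env = 4.14 − 0.18 = +3.96°C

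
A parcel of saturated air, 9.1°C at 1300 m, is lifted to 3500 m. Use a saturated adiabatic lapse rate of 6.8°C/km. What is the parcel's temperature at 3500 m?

Saturated adiabatic to 3500 m: -6.8 × 2.2 km = -14.96°C, so T = -5.86°C.

-5.86°C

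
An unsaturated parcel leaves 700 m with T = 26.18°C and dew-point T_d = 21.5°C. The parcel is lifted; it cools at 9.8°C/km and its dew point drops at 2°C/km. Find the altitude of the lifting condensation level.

1300 m

T and T_d converge at 9.8 − 2 = 7.8°C per km
Height above start = (26.18 − 21.5) / 7.8 = 0.6 km
LCL altitude = 700 m + 600 m = 1300 m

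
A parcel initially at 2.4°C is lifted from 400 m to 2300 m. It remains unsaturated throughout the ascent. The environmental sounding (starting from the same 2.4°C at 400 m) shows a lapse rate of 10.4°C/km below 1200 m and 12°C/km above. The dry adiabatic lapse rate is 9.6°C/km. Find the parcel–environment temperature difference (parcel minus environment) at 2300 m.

+3.28°C (parcel warmer than environment)

Parcel:
  From 400 m to 2300 m (dry): cools by 9.6 × 1.9 = 18.24°C, giving -15.84°C.
Environment:
  From 400 m to 1200 m (environment, lower layer): cools by 10.4 × 0.8 = 8.32°C, giving -5.92°C.
  From 1200 m to 2300 m (environment, upper layer): cools by 12 × 1.1 = 13.2°C, giving -19.12°C.
T_parcel − T_env = -15.84 − (-19.12) = +3.28°C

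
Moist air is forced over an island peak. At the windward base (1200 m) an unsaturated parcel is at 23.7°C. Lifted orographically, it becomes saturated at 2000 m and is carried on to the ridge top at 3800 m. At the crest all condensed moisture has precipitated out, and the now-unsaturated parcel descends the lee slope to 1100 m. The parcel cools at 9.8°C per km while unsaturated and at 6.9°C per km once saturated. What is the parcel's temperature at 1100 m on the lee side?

29.9°C

1200 → 2000 m (dry, 9.8°C/km): ΔT = -9.8 × 0.8 = -7.84°C → T = 15.86°C
2000 → 3800 m (saturated, 6.9°C/km): ΔT = -6.9 × 1.8 = -12.42°C → T = 3.44°C
3800 → 1100 m (dry descent, 9.8°C/km): ΔT = +9.8 × 2.7 = +26.46°C → T = 29.9°C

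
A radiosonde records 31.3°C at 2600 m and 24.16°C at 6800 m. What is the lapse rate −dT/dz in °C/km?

Γ = −ΔT/Δz = (31.3 − 24.16) / (6800 − 2600) m
  = 7.14°C / 4.2 km = 1.7°C/km

1.7°C/km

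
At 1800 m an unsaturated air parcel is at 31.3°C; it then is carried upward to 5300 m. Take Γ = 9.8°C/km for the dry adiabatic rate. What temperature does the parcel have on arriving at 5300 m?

-3°C

1800–5300 m, dry adiabatic: Δz = 3.5 km ⇒ ΔT = -34.3°C; T = -3°C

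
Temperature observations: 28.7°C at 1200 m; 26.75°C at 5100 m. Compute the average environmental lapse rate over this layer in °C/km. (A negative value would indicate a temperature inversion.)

Γ = −ΔT/Δz = (28.7 − 26.75) / (5100 − 1200) m
  = 1.95°C / 3.9 km = 0.5°C/km

0.5°C/km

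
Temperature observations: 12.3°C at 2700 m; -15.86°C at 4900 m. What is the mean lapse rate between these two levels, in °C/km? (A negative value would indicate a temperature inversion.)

Γ = −ΔT/Δz = (12.3 − (-15.86)) / (4900 − 2700) m
  = 28.16°C / 2.2 km = 12.8°C/km

12.8°C/km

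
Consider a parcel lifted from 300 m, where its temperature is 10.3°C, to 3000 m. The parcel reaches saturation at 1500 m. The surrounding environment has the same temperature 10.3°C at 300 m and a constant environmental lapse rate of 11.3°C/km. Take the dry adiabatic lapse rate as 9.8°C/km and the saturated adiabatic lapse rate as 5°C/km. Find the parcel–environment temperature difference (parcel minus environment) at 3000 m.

+11.25°C (parcel warmer than environment)

Parcel:
  From 300 m to 1500 m (dry): cools by 9.8 × 1.2 = 11.76°C, giving -1.46°C.
  From 1500 m to 3000 m (saturated): cools by 5 × 1.5 = 7.5°C, giving -8.96°C.
Environment:
  From 300 m to 3000 m (environment): cools by 11.3 × 2.7 = 30.51°C, giving -20.21°C.
T_parcel − T_env = -8.96 − (-20.21) = +11.25°C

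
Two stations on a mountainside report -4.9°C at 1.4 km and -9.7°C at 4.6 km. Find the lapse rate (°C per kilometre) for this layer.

1.5°C/km

Γ = −ΔT/Δz = (-4.9 − (-9.7)) / (4600 − 1400) m
  = 4.8°C / 3.2 km = 1.5°C/km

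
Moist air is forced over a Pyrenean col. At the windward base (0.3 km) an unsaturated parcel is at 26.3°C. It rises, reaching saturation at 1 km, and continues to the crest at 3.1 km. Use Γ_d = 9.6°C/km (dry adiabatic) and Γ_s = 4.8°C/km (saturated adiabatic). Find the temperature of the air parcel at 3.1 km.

9.5°C

From 300 m to 1000 m (dry): cools by 9.6 × 0.7 = 6.72°C, giving 19.58°C.
From 1000 m to 3100 m (saturated): cools by 4.8 × 2.1 = 10.08°C, giving 9.5°C.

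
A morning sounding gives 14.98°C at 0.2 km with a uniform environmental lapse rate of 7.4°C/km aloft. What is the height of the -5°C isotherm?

Height above start = (14.98 − (-5)) / 7.4 = 2.7 km
Altitude = 200 m + 2700 m = 2900 m

2.9 km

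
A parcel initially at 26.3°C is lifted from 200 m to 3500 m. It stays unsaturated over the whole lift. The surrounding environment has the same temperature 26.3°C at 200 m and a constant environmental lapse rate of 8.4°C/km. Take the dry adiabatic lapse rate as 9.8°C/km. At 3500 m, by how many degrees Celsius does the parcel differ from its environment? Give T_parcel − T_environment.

Parcel:
  200–3500 m, dry: Δz = 3.3 km ⇒ ΔT = -32.34°C; T = -6.04°C
Environment:
  200–3500 m, environment: Δz = 3.3 km ⇒ ΔT = -27.72°C; T = -1.42°C
T_parcel − T_env = -6.04 − (-1.42) = -4.62°C

-4.62°C (parcel cooler than environment)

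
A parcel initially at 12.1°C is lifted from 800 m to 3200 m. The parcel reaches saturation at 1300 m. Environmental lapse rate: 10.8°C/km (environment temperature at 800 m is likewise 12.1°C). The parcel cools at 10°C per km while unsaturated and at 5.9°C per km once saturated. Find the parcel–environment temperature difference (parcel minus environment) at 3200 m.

Parcel:
  800–1300 m, dry: Δz = 0.5 km ⇒ ΔT = -5°C; T = 7.1°C
  1300–3200 m, saturated: Δz = 1.9 km ⇒ ΔT = -11.21°C; T = -4.11°C
Environment:
  800–3200 m, environment: Δz = 2.4 km ⇒ ΔT = -25.92°C; T = -13.82°C
T_parcel − T_env = -4.11 − (-13.82) = +9.71°C

+9.71°C (parcel warmer than environment)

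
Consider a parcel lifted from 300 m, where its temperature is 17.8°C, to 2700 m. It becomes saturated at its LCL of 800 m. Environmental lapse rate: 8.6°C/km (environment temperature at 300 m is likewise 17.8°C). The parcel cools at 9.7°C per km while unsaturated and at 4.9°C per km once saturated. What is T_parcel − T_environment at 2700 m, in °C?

Parcel:
  Dry to 800 m: -9.7 × 0.5 km = -4.85°C, so T = 12.95°C.
  Saturated to 2700 m: -4.9 × 1.9 km = -9.31°C, so T = 3.64°C.
Environment:
  Environment to 2700 m: -8.6 × 2.4 km = -20.64°C, so T = -2.84°C.
T_parcel − T_env = 3.64 − (-2.84) = +6.48°C

+6.48°C (parcel warmer than environment)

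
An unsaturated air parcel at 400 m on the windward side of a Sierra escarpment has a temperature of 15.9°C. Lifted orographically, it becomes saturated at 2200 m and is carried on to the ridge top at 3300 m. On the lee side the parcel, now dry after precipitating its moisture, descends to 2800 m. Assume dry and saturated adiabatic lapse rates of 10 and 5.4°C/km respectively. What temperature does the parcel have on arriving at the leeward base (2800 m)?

-3.04°C

400–2200 m, dry: Δz = 1.8 km ⇒ ΔT = -18°C; T = -2.1°C
2200–3300 m, saturated: Δz = 1.1 km ⇒ ΔT = -5.94°C; T = -8.04°C
3300–2800 m, dry descent: Δz = 0.5 km ⇒ ΔT = +5°C; T = -3.04°C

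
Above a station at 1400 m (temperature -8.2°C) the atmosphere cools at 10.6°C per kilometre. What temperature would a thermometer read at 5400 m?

-50.6°C

From 1400 m to 5400 m (environmental): cools by 10.6 × 4 = 42.4°C, giving -50.6°C.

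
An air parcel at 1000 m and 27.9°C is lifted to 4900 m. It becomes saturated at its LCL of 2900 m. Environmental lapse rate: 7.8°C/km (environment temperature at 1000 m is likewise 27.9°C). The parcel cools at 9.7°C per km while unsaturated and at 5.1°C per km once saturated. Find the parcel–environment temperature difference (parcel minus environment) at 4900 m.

Parcel:
  From 1000 m to 2900 m (dry): cools by 9.7 × 1.9 = 18.43°C, giving 9.47°C.
  From 2900 m to 4900 m (saturated): cools by 5.1 × 2 = 10.2°C, giving -0.73°C.
Environment:
  From 1000 m to 4900 m (environment): cools by 7.8 × 3.9 = 30.42°C, giving -2.52°C.
T_parcel − T_env = -0.73 − (-2.52) = +1.79°C

+1.79°C (parcel warmer than environment)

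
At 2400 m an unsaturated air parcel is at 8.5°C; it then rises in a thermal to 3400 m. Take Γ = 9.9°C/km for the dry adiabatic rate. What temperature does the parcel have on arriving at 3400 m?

-1.4°C

2400 → 3400 m (dry adiabatic, 9.9°C/km): ΔT = -9.9 × 1 = -9.9°C → T = -1.4°C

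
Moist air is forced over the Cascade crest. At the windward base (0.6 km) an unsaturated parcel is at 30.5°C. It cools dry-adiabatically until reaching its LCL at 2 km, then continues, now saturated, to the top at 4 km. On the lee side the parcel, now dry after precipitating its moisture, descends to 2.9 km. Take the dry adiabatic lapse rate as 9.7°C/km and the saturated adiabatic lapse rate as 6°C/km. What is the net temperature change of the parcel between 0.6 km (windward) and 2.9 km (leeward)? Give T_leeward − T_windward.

From 600 m to 2000 m (dry): cools by 9.7 × 1.4 = 13.58°C, giving 16.92°C.
From 2000 m to 4000 m (saturated): cools by 6 × 2 = 12°C, giving 4.92°C.
From 4000 m to 2900 m (dry descent): warms by 9.7 × 1.1 = 10.67°C, giving 15.59°C.
Net change vs windward start: 15.59 − 30.5 = -14.91°C

-14.91°C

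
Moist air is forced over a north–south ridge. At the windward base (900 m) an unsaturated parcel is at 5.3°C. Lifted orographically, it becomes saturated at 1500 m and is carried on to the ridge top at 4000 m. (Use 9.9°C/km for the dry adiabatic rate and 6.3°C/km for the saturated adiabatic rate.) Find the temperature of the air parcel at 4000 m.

-16.39°C

900 → 1500 m (dry, 9.9°C/km): ΔT = -9.9 × 0.6 = -5.94°C → T = -0.64°C
1500 → 4000 m (saturated, 6.3°C/km): ΔT = -6.3 × 2.5 = -15.75°C → T = -16.39°C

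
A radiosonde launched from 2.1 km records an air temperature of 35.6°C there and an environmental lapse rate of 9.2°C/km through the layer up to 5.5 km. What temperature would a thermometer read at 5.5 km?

4.32°C

2100–5500 m, environmental: Δz = 3.4 km ⇒ ΔT = -31.28°C; T = 4.32°C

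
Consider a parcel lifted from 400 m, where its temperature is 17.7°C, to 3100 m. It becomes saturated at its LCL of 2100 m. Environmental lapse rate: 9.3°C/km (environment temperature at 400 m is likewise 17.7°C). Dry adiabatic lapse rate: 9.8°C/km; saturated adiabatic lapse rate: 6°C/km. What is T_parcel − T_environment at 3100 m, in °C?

Parcel:
  400 → 2100 m (dry, 9.8°C/km): ΔT = -9.8 × 1.7 = -16.66°C → T = 1.04°C
  2100 → 3100 m (saturated, 6°C/km): ΔT = -6 × 1 = -6°C → T = -4.96°C
Environment:
  400 → 3100 m (environment, 9.3°C/km): ΔT = -9.3 × 2.7 = -25.11°C → T = -7.41°C
T_parcel − T_env = -4.96 − (-7.41) = +2.45°C

+2.45°C (parcel warmer than environment)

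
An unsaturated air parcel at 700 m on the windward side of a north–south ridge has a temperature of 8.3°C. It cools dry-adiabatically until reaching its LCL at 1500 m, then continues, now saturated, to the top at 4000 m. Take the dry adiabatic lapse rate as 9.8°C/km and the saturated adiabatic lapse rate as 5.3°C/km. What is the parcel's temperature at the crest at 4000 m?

-12.79°C

Dry to 1500 m: -9.8 × 0.8 km = -7.84°C, so T = 0.46°C.
Saturated to 4000 m: -5.3 × 2.5 km = -13.25°C, so T = -12.79°C.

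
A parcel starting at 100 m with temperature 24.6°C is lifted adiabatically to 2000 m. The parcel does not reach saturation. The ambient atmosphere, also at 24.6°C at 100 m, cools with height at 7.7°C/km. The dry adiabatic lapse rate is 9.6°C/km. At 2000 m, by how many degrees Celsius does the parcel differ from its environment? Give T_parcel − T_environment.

Parcel:
  Dry to 2000 m: -9.6 × 1.9 km = -18.24°C, so T = 6.36°C.
Environment:
  Environment to 2000 m: -7.7 × 1.9 km = -14.63°C, so T = 9.97°C.
T_parcel − T_env = 6.36 − 9.97 = -3.61°C

-3.61°C (parcel cooler than environment)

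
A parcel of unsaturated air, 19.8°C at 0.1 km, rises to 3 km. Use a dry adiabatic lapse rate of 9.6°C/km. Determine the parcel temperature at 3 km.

-8.04°C

Dry adiabatic to 3000 m: -9.6 × 2.9 km = -27.84°C, so T = -8.04°C.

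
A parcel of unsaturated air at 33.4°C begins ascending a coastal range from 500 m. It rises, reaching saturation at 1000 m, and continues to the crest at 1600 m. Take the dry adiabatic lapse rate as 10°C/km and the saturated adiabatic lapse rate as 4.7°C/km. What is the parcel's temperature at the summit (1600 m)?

25.58°C

Dry to 1000 m: -10 × 0.5 km = -5°C, so T = 28.4°C.
Saturated to 1600 m: -4.7 × 0.6 km = -2.82°C, so T = 25.58°C.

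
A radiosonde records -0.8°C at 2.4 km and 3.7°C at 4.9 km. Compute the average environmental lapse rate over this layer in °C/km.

-1.8°C/km

Γ = −ΔT/Δz = (-0.8 − 3.7) / (4900 − 2400) m
  = -4.5°C / 2.5 km = -1.8°C/km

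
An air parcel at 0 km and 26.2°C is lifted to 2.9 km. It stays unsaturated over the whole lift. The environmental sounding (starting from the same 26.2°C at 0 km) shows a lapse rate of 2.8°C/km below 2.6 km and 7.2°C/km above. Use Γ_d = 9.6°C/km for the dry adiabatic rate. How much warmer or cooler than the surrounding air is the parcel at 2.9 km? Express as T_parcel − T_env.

-18.4°C (parcel cooler than environment)

Parcel:
  0 → 2900 m (dry, 9.6°C/km): ΔT = -9.6 × 2.9 = -27.84°C → T = -1.64°C
Environment:
  0 → 2600 m (environment, lower layer, 2.8°C/km): ΔT = -2.8 × 2.6 = -7.28°C → T = 18.92°C
  2600 → 2900 m (environment, upper layer, 7.2°C/km): ΔT = -7.2 × 0.3 = -2.16°C → T = 16.76°C
T_parcel − T_env = -1.64 − 16.76 = -18.4°C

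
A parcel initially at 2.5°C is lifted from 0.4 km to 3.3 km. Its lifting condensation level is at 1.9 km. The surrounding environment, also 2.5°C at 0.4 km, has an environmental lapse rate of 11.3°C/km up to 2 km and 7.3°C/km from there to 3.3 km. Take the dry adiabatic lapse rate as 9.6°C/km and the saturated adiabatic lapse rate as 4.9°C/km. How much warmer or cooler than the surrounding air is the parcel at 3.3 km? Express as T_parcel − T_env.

Parcel:
  400 → 1900 m (dry, 9.6°C/km): ΔT = -9.6 × 1.5 = -14.4°C → T = -11.9°C
  1900 → 3300 m (saturated, 4.9°C/km): ΔT = -4.9 × 1.4 = -6.86°C → T = -18.76°C
Environment:
  400 → 2000 m (environment, lower layer, 11.3°C/km): ΔT = -11.3 × 1.6 = -18.08°C → T = -15.58°C
  2000 → 3300 m (environment, upper layer, 7.3°C/km): ΔT = -7.3 × 1.3 = -9.49°C → T = -25.07°C
T_parcel − T_env = -18.76 − (-25.07) = +6.31°C

+6.31°C (parcel warmer than environment)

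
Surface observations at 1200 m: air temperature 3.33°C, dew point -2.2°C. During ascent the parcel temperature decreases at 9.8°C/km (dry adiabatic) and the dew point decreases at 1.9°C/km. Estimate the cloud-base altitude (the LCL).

1900 m

T and T_d converge at 9.8 − 1.9 = 7.9°C per km
Height above start = (3.33 − (-2.2)) / 7.9 = 0.7 km
LCL altitude = 1200 m + 700 m = 1900 m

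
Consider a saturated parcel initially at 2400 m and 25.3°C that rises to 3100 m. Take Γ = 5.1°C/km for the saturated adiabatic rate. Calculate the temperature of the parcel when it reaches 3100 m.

21.73°C

From 2400 m to 3100 m (saturated adiabatic): cools by 5.1 × 0.7 = 3.57°C, giving 21.73°C.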